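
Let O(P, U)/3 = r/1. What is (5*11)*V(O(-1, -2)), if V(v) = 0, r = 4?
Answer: 0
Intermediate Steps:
O(P, U) = 12 (O(P, U) = 3*(4/1) = 3*(4*1) = 3*4 = 12)
(5*11)*V(O(-1, -2)) = (5*11)*0 = 55*0 = 0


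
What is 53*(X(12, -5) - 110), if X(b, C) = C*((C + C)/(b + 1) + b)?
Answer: -114480/13 ≈ -8806.2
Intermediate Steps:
X(b, C) = C*(b + 2*C/(1 + b)) (X(b, C) = C*((2*C)/(1 + b) + b) = C*(2*C/(1 + b) + b) = C*(b + 2*C/(1 + b)))
53*(X(12, -5) - 110) = 53*(-5*(12 + 12**2 + 2*(-5))/(1 + 12) - 110) = 53*(-5*(12 + 144 - 10)/13 - 110) = 53*(-5*1/13*146 - 110) = 53*(-730/13 - 110) = 53*(-2160/13) = -114480/13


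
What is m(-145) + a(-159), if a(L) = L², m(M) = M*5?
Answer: 24556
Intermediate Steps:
m(M) = 5*M
m(-145) + a(-159) = 5*(-145) + (-159)² = -725 + 25281 = 24556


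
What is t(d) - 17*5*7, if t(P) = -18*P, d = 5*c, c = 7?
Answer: -1225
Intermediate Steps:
d = 35 (d = 5*7 = 35)
t(d) - 17*5*7 = -18*35 - 17*5*7 = -630 - 85*7 = -630 - 1*595 = -630 - 595 = -1225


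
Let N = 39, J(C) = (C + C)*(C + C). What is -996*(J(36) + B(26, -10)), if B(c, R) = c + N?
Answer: -5228004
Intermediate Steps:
J(C) = 4*C² (J(C) = (2*C)*(2*C) = 4*C²)
B(c, R) = 39 + c (B(c, R) = c + 39 = 39 + c)
-996*(J(36) + B(26, -10)) = -996*(4*36² + (39 + 26)) = -996*(4*1296 + 65) = -996*(5184 + 65) = -996*5249 = -5228004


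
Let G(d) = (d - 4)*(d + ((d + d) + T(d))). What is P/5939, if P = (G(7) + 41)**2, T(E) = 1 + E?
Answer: 16384/5939 ≈ 2.7587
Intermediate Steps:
G(d) = (1 + 4*d)*(-4 + d) (G(d) = (d - 4)*(d + ((d + d) + (1 + d))) = (-4 + d)*(d + (2*d + (1 + d))) = (-4 + d)*(d + (1 + 3*d)) = (-4 + d)*(1 + 4*d) = (1 + 4*d)*(-4 + d))
P = 16384 (P = ((-4 - 15*7 + 4*7**2) + 41)**2 = ((-4 - 105 + 4*49) + 41)**2 = ((-4 - 105 + 196) + 41)**2 = (87 + 41)**2 = 128**2 = 16384)
P/5939 = 16384/5939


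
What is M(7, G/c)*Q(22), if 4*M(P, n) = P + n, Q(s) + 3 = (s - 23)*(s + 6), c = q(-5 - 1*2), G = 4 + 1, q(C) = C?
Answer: -341/7 ≈ -48.714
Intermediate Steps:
G = 5
c = -7 (c = -5 - 1*2 = -5 - 2 = -7)
Q(s) = -3 + (-23 + s)*(6 + s) (Q(s) = -3 + (s - 23)*(s + 6) = -3 + (-23 + s)*(6 + s))
M(P, n) = P/4 + n/4 (M(P, n) = (P + n)/4 = P/4 + n/4)
M(7, G/c)*Q(22) = ((1/4)*7 + (5/(-7))/4)*(-141 + 22**2 - 17*22) = (7/4 + (5*(-1/7))/4)*(-141 + 484 - 374) = (7/4 + (1/4)*(-5/7))*(-31) = (7/4 - 5/28)*(-31) = (11/7)*(-31) = -341/7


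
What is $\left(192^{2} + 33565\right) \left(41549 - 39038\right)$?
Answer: $176847219$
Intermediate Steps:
$\left(192^{2} + 33565\right) \left(41549 - 39038\right) = \left(36864 + 33565\right) 2511 = 70429 \cdot 2511 = 176847219$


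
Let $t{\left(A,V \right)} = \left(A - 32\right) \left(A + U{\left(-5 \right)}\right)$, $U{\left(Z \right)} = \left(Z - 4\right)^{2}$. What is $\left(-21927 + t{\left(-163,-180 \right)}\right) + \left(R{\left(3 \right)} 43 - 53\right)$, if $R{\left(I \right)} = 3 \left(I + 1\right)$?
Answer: $-5474$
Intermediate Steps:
$U{\left(Z \right)} = \left(-4 + Z\right)^{2}$
$R{\left(I \right)} = 3 + 3 I$ ($R{\left(I \right)} = 3 \left(1 + I\right) = 3 + 3 I$)
$t{\left(A,V \right)} = \left(-32 + A\right) \left(81 + A\right)$ ($t{\left(A,V \right)} = \left(A - 32\right) \left(A + \left(-4 - 5\right)^{2}\right) = \left(-32 + A\right) \left(A + \left(-9\right)^{2}\right) = \left(-32 + A\right) \left(A + 81\right) = \left(-32 + A\right) \left(81 + A\right)$)
$\left(-21927 + t{\left(-163,-180 \right)}\right) + \left(R{\left(3 \right)} 43 - 53\right) = \left(-21927 + \left(-2592 + \left(-163\right)^{2} + 49 \left(-163\right)\right)\right) - \left(53 - \left(3 + 3 \cdot 3\right) 43\right) = \left(-21927 - -15990\right) - \left(53 - \left(3 + 9\right) 43\right) = \left(-21927 + 15990\right) + \left(12 \cdot 43 - 53\right) = -5937 + \left(516 - 53\right) = -5937 + 463 = -5474$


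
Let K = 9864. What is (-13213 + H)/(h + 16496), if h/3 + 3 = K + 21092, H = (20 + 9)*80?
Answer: -10893/109355 ≈ -0.099611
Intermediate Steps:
H = 2320 (H = 29*80 = 2320)
h = 92859 (h = -9 + 3*(9864 + 21092) = -9 + 3*30956 = -9 + 92868 = 92859)
(-13213 + H)/(h + 16496) = (-13213 + 2320)/(92859 + 16496) = -10893/109355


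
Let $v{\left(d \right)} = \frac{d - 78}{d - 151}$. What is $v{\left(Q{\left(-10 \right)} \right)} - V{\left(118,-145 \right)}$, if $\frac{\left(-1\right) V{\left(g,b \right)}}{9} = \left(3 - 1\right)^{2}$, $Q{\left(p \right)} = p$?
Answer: $\frac{5884}{161} \approx 36.547$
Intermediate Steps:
$v{\left(d \right)} = \frac{-78 + d}{-151 + d}$
$V{\left(g,b \right)} = -36$ ($V{\left(g,b \right)} = - 9 \left(3 - 1\right)^{2} = - 9 \cdot 2^{2} = \left(-9\right) 4 = -36$)
$v{\left(Q{\left(-10 \right)} \right)} - V{\left(118,-145 \right)} = \frac{-78 - 10}{-151 - 10} - -36 = \frac{1}{-161} \left(-88\right) + 36 = \left(- \frac{1}{161}\right) \left(-88\right) + 36 = \frac{88}{161} + 36 = \frac{5884}{161}$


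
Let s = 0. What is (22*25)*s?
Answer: 0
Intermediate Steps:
(22*25)*s = (22*25)*0 = 550*0 = 0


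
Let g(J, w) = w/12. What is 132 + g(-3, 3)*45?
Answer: 573/4 ≈ 143.25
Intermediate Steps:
g(J, w) = w/12 (g(J, w) = w*(1/12) = w/12)
132 + g(-3, 3)*45 = 132 + ((1/12)*3)*45 = 132 + (¼)*45 = 132 + 45/4 = 573/4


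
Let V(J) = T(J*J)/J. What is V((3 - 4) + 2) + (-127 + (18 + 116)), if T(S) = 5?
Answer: 12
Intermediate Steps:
V(J) = 5/J
V((3 - 4) + 2) + (-127 + (18 + 116)) = 5/((3 - 4) + 2) + (-127 + (18 + 116)) = 5/(-1 + 2) + (-127 + 134) = 5/1 + 7 = 5*1 + 7 = 5 + 7 = 12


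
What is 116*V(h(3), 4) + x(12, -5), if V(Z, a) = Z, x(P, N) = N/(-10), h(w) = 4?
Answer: 929/2 ≈ 464.50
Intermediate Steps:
x(P, N) = -N/10 (x(P, N) = N*(-⅒) = -N/10)
116*V(h(3), 4) + x(12, -5) = 116*4 - ⅒*(-5) = 464 + ½ = 929/2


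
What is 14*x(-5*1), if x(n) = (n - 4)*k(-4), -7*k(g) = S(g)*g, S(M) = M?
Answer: 288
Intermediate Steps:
k(g) = -g²/7 (k(g) = -g*g/7 = -g²/7)
x(n) = 64/7 - 16*n/7 (x(n) = (n - 4)*(-⅐*(-4)²) = (-4 + n)*(-⅐*16) = (-4 + n)*(-16/7) = 64/7 - 16*n/7)
14*x(-5*1) = 14*(64/7 - (-80)/7) = 14*(64/7 - 16/7*(-5)) = 14*(64/7 + 80/7) = 14*(144/7) = 288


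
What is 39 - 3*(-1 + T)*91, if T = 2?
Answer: -234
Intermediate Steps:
39 - 3*(-1 + T)*91 = 39 - 3*(-1 + 2)*91 = 39 - 3*1*91 = 39 - 3*91 = 39 - 273 = -234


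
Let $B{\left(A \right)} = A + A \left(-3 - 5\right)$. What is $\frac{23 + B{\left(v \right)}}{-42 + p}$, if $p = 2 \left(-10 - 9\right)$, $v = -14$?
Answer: $- \frac{121}{80} \approx -1.5125$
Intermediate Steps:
$B{\left(A \right)} = - 7 A$ ($B{\left(A \right)} = A + A \left(-8\right) = A - 8 A = - 7 A$)
$p = -38$ ($p = 2 \left(-19\right) = -38$)
$\frac{23 + B{\left(v \right)}}{-42 + p} = \frac{23 - -98}{-42 - 38} = \frac{23 + 98}{-80} = \left(- \frac{1}{80}\right) 121 = - \frac{121}{80}$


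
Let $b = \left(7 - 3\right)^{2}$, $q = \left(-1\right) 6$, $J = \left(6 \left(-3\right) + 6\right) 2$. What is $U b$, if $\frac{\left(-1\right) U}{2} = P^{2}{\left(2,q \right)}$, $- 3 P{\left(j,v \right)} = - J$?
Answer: $-2048$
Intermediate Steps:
$J = -24$ ($J = \left(-18 + 6\right) 2 = \left(-12\right) 2 = -24$)
$q = -6$
$P{\left(j,v \right)} = -8$ ($P{\left(j,v \right)} = - \frac{\left(-1\right) \left(-24\right)}{3} = \left(- \frac{1}{3}\right) 24 = -8$)
$b = 16$ ($b = 4^{2} = 16$)
$U = -128$ ($U = - 2 \left(-8\right)^{2} = \left(-2\right) 64 = -128$)
$U b = \left(-128\right) 16 = -2048$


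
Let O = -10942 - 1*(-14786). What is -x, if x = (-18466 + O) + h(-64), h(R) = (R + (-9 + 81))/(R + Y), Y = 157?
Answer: 1359838/93 ≈ 14622.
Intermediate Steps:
h(R) = (72 + R)/(157 + R) (h(R) = (R + (-9 + 81))/(R + 157) = (R + 72)/(157 + R) = (72 + R)/(157 + R))
O = 3844 (O = -10942 + 14786 = 3844)
x = -1359838/93 (x = (-18466 + 3844) + (72 - 64)/(157 - 64) = -14622 + 8/93 = -1359838/93 ≈ -14622.)
-x = -1*(-1359838/93) = 1359838/93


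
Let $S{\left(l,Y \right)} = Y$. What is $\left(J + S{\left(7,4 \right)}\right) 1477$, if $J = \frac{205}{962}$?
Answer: $\frac{5986281}{962} \approx 6222.7$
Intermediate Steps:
$J = \frac{205}{962}$ ($J = 205 \cdot \frac{1}{962} = \frac{205}{962} \approx 0.2131$)
$\left(J + S{\left(7,4 \right)}\right) 1477 = \left(\frac{205}{962} + 4\right) 1477 = \frac{4053}{962} \cdot 1477 = \frac{5986281}{962}$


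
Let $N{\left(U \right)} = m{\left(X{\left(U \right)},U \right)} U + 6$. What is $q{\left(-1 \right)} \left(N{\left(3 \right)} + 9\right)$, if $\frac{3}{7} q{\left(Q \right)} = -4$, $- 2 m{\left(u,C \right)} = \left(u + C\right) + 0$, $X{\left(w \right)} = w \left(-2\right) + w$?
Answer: $-140$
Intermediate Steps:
$X{\left(w \right)} = - w$ ($X{\left(w \right)} = - 2 w + w = - w$)
$m{\left(u,C \right)} = - \frac{C}{2} - \frac{u}{2}$ ($m{\left(u,C \right)} = - \frac{\left(u + C\right) + 0}{2} = - \frac{\left(C + u\right) + 0}{2} = - \frac{C + u}{2} = - \frac{C}{2} - \frac{u}{2}$)
$q{\left(Q \right)} = - \frac{28}{3}$ ($q{\left(Q \right)} = \frac{7}{3} \left(-4\right) = - \frac{28}{3}$)
$N{\left(U \right)} = 6$ ($N{\left(U \right)} = \left(- \frac{U}{2} - \frac{\left(-1\right) U}{2}\right) U + 6 = \left(- \frac{U}{2} + \frac{U}{2}\right) U + 6 = 0 U + 6 = 0 + 6 = 6$)
$q{\left(-1 \right)} \left(N{\left(3 \right)} + 9\right) = - \frac{28 \left(6 + 9\right)}{3} = \left(- \frac{28}{3}\right) 15 = -140$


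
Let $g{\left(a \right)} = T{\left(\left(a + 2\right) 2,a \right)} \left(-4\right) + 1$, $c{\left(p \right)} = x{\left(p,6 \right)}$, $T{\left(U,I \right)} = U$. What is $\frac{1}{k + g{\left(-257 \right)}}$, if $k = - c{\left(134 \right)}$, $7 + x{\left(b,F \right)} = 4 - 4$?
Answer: $\frac{1}{2048} \approx 0.00048828$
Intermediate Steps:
$x{\left(b,F \right)} = -7$ ($x{\left(b,F \right)} = -7 + \left(4 - 4\right) = -7 + 0 = -7$)
$c{\left(p \right)} = -7$
$g{\left(a \right)} = -15 - 8 a$ ($g{\left(a \right)} = \left(a + 2\right) 2 \left(-4\right) + 1 = \left(2 + a\right) 2 \left(-4\right) + 1 = \left(4 + 2 a\right) \left(-4\right) + 1 = \left(-16 - 8 a\right) + 1 = -15 - 8 a$)
$k = 7$ ($k = \left(-1\right) \left(-7\right) = 7$)
$\frac{1}{k + g{\left(-257 \right)}} = \frac{1}{7 - -2041} = \frac{1}{7 + \left(-15 + 2056\right)} = \frac{1}{7 + 2041} = \frac{1}{2048}$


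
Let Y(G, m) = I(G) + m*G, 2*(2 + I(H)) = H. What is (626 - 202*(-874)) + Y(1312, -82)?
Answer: 70244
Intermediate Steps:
I(H) = -2 + H/2
Y(G, m) = -2 + G/2 + G*m (Y(G, m) = (-2 + G/2) + m*G = (-2 + G/2) + G*m = -2 + G/2 + G*m)
(626 - 202*(-874)) + Y(1312, -82) = (626 - 202*(-874)) + (-2 + (½)*1312 + 1312*(-82)) = (626 + 176548) + (-2 + 656 - 107584) = 177174 - 106930 = 70244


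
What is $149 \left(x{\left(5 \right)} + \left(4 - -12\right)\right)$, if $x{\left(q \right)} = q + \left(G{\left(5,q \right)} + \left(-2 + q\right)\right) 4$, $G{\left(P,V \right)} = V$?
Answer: $7897$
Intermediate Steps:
$x{\left(q \right)} = -8 + 9 q$ ($x{\left(q \right)} = q + \left(q + \left(-2 + q\right)\right) 4 = q + \left(-2 + 2 q\right) 4 = q + \left(-8 + 8 q\right) = -8 + 9 q$)
$149 \left(x{\left(5 \right)} + \left(4 - -12\right)\right) = 149 \left(\left(-8 + 9 \cdot 5\right) + \left(4 - -12\right)\right) = 149 \left(\left(-8 + 45\right) + \left(4 + 12\right)\right) = 149 \left(37 + 16\right) = 149 \cdot 53 = 7897$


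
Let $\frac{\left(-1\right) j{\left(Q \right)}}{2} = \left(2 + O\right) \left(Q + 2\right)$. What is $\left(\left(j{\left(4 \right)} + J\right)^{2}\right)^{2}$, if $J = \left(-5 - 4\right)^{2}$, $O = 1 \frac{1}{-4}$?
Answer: $12960000$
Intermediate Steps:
$O = - \frac{1}{4}$ ($O = 1 \left(- \frac{1}{4}\right) = - \frac{1}{4} \approx -0.25$)
$j{\left(Q \right)} = -7 - \frac{7 Q}{2}$ ($j{\left(Q \right)} = - 2 \left(2 - \frac{1}{4}\right) \left(Q + 2\right) = - 2 \frac{7 \left(2 + Q\right)}{4} = - 2 \left(\frac{7}{2} + \frac{7 Q}{4}\right) = -7 - \frac{7 Q}{2}$)
$J = 81$ ($J = \left(-9\right)^{2} = 81$)
$\left(\left(j{\left(4 \right)} + J\right)^{2}\right)^{2} = \left(\left(\left(-7 - 14\right) + 81\right)^{2}\right)^{2} = \left(\left(-21 + 81\right)^{2}\right)^{2} = \left(60^{2}\right)^{2} = 3600^{2} = 12960000$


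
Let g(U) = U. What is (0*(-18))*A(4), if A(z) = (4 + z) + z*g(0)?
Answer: 0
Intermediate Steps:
A(z) = 4 + z (A(z) = (4 + z) + z*0 = (4 + z) + 0 = 4 + z)
(0*(-18))*A(4) = (0*(-18))*(4 + 4) = 0*8 = 0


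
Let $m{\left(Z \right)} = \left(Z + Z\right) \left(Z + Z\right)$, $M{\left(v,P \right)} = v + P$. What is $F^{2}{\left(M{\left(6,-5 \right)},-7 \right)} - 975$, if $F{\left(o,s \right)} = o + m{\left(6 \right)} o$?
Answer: $20050$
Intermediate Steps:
$M{\left(v,P \right)} = P + v$
$m{\left(Z \right)} = 4 Z^{2}$ ($m{\left(Z \right)} = 2 Z 2 Z = 4 Z^{2}$)
$F{\left(o,s \right)} = 145 o$ ($F{\left(o,s \right)} = o + 4 \cdot 6^{2} o = o + 4 \cdot 36 o = o + 144 o = 145 o$)
$F^{2}{\left(M{\left(6,-5 \right)},-7 \right)} - 975 = \left(145 \left(-5 + 6\right)\right)^{2} - 975 = \left(145 \cdot 1\right)^{2} - 975 = 145^{2} - 975 = 21025 - 975 = 20050$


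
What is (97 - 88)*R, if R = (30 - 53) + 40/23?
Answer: -4401/23 ≈ -191.35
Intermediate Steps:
R = -489/23 (R = -23 + 40*(1/23) = -23 + 40/23 = -489/23 ≈ -21.261)
(97 - 88)*R = (97 - 88)*(-489/23) = 9*(-489/23) = -4401/23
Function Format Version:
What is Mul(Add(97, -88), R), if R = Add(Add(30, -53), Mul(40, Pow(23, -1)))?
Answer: Rational(-4401, 23) ≈ -191.35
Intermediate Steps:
R = Rational(-489, 23) (R = Add(-23, Mul(40, Rational(1, 23))) = Add(-23, Rational(40, 23)) = Rational(-489, 23) ≈ -21.261)
Mul(Add(97, -88), R) = Mul(Add(97, -88), Rational(-489, 23)) = Mul(9, Rational(-489, 23)) = Rational(-4401, 23)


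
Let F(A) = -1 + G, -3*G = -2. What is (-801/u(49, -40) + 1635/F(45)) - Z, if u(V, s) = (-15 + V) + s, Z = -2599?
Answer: -4345/2 ≈ -2172.5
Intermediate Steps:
G = ⅔ (G = -⅓*(-2) = ⅔ ≈ 0.66667)
F(A) = -⅓ (F(A) = -1 + ⅔ = -⅓)
u(V, s) = -15 + V + s
(-801/u(49, -40) + 1635/F(45)) - Z = (-801/(-15 + 49 - 40) + 1635/(-⅓)) - 1*(-2599) = (-801/(-6) + 1635*(-3)) + 2599 = (-801*(-⅙) - 4905) + 2599 = (267/2 - 4905) + 2599 = -9543/2 + 2599 = -4345/2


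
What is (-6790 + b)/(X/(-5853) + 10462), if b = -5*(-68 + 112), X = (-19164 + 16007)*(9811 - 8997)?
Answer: -20514765/31901942 ≈ -0.64306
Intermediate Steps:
X = -2569798 (X = -3157*814 = -2569798)
b = -220 (b = -5*44 = -220)
(-6790 + b)/(X/(-5853) + 10462) = (-6790 - 220)/(-2569798/(-5853) + 10462) = -7010/(-2569798*(-1/5853) + 10462) = -7010/(2569798/5853 + 10462) = -7010/63803884/5853 = -7010*5853/63803884 = -20514765/31901942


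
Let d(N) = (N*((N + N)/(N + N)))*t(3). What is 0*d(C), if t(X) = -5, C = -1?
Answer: 0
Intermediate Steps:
d(N) = -5*N (d(N) = (N*((N + N)/(N + N)))*(-5) = (N*((2*N)/((2*N))))*(-5) = (N*((2*N)*(1/(2*N))))*(-5) = (N*1)*(-5) = N*(-5) = -5*N)
0*d(C) = 0*(-5*(-1)) = 0*5 = 0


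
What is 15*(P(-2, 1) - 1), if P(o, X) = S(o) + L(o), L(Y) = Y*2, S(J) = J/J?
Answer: -60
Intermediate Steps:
S(J) = 1
L(Y) = 2*Y
P(o, X) = 1 + 2*o
15*(P(-2, 1) - 1) = 15*((1 + 2*(-2)) - 1) = 15*((1 - 4) - 1) = 15*(-3 - 1) = 15*(-4) = -60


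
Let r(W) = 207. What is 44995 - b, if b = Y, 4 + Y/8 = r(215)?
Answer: 43371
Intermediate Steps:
Y = 1624 (Y = -32 + 8*207 = -32 + 1656 = 1624)
b = 1624
44995 - b = 44995 - 1*1624 = 44995 - 1624 = 43371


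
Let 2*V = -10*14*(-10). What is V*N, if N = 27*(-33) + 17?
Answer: -611800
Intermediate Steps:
N = -874 (N = -891 + 17 = -874)
V = 700 (V = (-10*14*(-10))/2 = (-140*(-10))/2 = (½)*1400 = 700)
V*N = 700*(-874) = -611800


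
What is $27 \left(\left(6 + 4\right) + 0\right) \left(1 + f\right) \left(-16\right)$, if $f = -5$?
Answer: $17280$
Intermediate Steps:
$27 \left(\left(6 + 4\right) + 0\right) \left(1 + f\right) \left(-16\right) = 27 \left(\left(6 + 4\right) + 0\right) \left(1 - 5\right) \left(-16\right) = 27 \left(10 + 0\right) \left(-4\right) \left(-16\right) = 27 \cdot 10 \left(-4\right) \left(-16\right) = 27 \left(-40\right) \left(-16\right) = \left(-1080\right) \left(-16\right) = 17280$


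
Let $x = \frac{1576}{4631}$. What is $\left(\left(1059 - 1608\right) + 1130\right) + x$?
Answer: $\frac{2692187}{4631} \approx 581.34$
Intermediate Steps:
$x = \frac{1576}{4631}$ ($x = 1576 \cdot \frac{1}{4631} = \frac{1576}{4631} \approx 0.34032$)
$\left(\left(1059 - 1608\right) + 1130\right) + x = \left(\left(1059 - 1608\right) + 1130\right) + \frac{1576}{4631} = \left(-549 + 1130\right) + \frac{1576}{4631} = 581 + \frac{1576}{4631} = \frac{2692187}{4631}$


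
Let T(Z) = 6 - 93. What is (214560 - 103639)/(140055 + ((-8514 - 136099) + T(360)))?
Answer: -110921/4645 ≈ -23.880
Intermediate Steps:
T(Z) = -87
(214560 - 103639)/(140055 + ((-8514 - 136099) + T(360))) = (214560 - 103639)/(140055 + ((-8514 - 136099) - 87)) = 110921/(140055 + (-144613 - 87)) = 110921/(140055 - 144700) = 110921/(-4645) = 110921*(-1/4645) = -110921/4645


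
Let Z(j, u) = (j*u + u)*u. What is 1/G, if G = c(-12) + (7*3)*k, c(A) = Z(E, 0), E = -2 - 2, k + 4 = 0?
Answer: -1/84 ≈ -0.011905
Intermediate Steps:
k = -4 (k = -4 + 0 = -4)
E = -4
Z(j, u) = u*(u + j*u) (Z(j, u) = (u + j*u)*u = u*(u + j*u))
c(A) = 0 (c(A) = 0²*(1 - 4) = 0*(-3) = 0)
G = -84 (G = 0 + (7*3)*(-4) = 0 + 21*(-4) = 0 - 84 = -84)
1/G = 1/(-84) = -1/84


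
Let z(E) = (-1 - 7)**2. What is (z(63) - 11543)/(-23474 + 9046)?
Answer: 11479/14428 ≈ 0.79561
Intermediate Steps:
z(E) = 64 (z(E) = (-8)**2 = 64)
(z(63) - 11543)/(-23474 + 9046) = (64 - 11543)/(-23474 + 9046) = -11479/(-14428) = -11479*(-1/14428) = 11479/14428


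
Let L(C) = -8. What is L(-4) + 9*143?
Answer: 1279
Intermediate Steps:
L(-4) + 9*143 = -8 + 9*143 = -8 + 1287 = 1279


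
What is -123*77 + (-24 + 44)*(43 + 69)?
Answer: -7231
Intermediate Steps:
-123*77 + (-24 + 44)*(43 + 69) = -9471 + 20*112 = -9471 + 2240 = -7231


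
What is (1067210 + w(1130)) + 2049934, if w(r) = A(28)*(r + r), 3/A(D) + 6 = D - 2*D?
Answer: 52988058/17 ≈ 3.1169e+6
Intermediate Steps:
A(D) = 3/(-6 - D) (A(D) = 3/(-6 + (D - 2*D)) = 3/(-6 - D))
w(r) = -3*r/17 (w(r) = (-3/(6 + 28))*(r + r) = (-3/34)*(2*r) = (-3*1/34)*(2*r) = -3*r/17)
(1067210 + w(1130)) + 2049934 = (1067210 - 3/17*1130) + 2049934 = (1067210 - 3390/17) + 2049934 = 18139180/17 + 2049934 = 52988058/17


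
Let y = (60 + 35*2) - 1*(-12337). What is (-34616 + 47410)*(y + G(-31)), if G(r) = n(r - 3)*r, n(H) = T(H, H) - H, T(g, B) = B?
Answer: 159502798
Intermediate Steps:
n(H) = 0 (n(H) = H - H = 0)
y = 12467 (y = (60 + 70) + 12337 = 130 + 12337 = 12467)
G(r) = 0 (G(r) = 0*r = 0)
(-34616 + 47410)*(y + G(-31)) = (-34616 + 47410)*(12467 + 0) = 12794*12467 = 159502798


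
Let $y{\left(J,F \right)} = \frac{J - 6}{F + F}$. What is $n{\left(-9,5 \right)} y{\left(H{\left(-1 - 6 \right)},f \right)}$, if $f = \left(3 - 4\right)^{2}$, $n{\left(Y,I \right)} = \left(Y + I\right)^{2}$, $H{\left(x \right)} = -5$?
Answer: $-88$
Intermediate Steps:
$n{\left(Y,I \right)} = \left(I + Y\right)^{2}$
$f = 1$ ($f = \left(-1\right)^{2} = 1$)
$y{\left(J,F \right)} = \frac{-6 + J}{2 F}$
$n{\left(-9,5 \right)} y{\left(H{\left(-1 - 6 \right)},f \right)} = \left(5 - 9\right)^{2} \frac{-6 - 5}{2 \cdot 1} = \left(-4\right)^{2} \cdot \frac{1}{2} \cdot 1 \left(-11\right) = 16 \left(- \frac{11}{2}\right) = -88$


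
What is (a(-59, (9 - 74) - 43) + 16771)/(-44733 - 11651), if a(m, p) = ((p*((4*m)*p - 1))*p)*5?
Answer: -1486418611/56384 ≈ -26362.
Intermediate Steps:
a(m, p) = 5*p²*(-1 + 4*m*p) (a(m, p) = ((p*(4*m*p - 1))*p)*5 = ((p*(-1 + 4*m*p))*p)*5 = (p²*(-1 + 4*m*p))*5 = 5*p²*(-1 + 4*m*p))
(a(-59, (9 - 74) - 43) + 16771)/(-44733 - 11651) = (((9 - 74) - 43)²*(-5 + 20*(-59)*((9 - 74) - 43)) + 16771)/(-44733 - 11651) = ((-65 - 43)²*(-5 + 20*(-59)*(-65 - 43)) + 16771)/(-56384) = ((-108)²*(-5 + 20*(-59)*(-108)) + 16771)*(-1/56384) = (11664*(-5 + 127440) + 16771)*(-1/56384) = (11664*127435 + 16771)*(-1/56384) = (1486401840 + 16771)*(-1/56384) = 1486418611*(-1/56384) = -1486418611/56384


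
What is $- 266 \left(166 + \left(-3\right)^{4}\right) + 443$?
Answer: $-65259$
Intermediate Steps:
$- 266 \left(166 + \left(-3\right)^{4}\right) + 443 = - 266 \left(166 + 81\right) + 443 = \left(-266\right) 247 + 443 = -65702 + 443 = -65259$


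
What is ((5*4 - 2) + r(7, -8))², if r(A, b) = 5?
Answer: 529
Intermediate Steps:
((5*4 - 2) + r(7, -8))² = ((5*4 - 2) + 5)² = ((20 - 2) + 5)² = (18 + 5)² = 23² = 529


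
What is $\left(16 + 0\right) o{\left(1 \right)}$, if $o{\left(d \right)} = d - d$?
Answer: $0$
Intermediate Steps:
$o{\left(d \right)} = 0$
$\left(16 + 0\right) o{\left(1 \right)} = \left(16 + 0\right) 0 = 16 \cdot 0 = 0$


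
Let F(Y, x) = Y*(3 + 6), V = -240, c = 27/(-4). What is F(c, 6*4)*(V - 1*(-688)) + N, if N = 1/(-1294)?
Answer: -35217505/1294 ≈ -27216.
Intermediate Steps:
c = -27/4 (c = 27*(-¼) = -27/4 ≈ -6.7500)
N = -1/1294 ≈ -0.00077280
F(Y, x) = 9*Y (F(Y, x) = Y*9 = 9*Y)
F(c, 6*4)*(V - 1*(-688)) + N = (9*(-27/4))*(-240 - 1*(-688)) - 1/1294 = -243*(-240 + 688)/4 - 1/1294 = -243/4*448 - 1/1294 = -27216 - 1/1294 = -35217505/1294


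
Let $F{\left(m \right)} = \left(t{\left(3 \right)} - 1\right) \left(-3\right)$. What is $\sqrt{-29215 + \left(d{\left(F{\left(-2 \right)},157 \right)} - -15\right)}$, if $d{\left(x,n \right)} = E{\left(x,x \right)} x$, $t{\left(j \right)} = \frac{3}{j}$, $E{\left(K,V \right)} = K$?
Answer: $20 i \sqrt{73} \approx 170.88 i$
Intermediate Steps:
$F{\left(m \right)} = 0$ ($F{\left(m \right)} = \left(\frac{3}{3} - 1\right) \left(-3\right) = \left(3 \cdot \frac{1}{3} - 1\right) \left(-3\right) = \left(1 - 1\right) \left(-3\right) = 0 \left(-3\right) = 0$)
$d{\left(x,n \right)} = x^{2}$ ($d{\left(x,n \right)} = x x = x^{2}$)
$\sqrt{-29215 + \left(d{\left(F{\left(-2 \right)},157 \right)} - -15\right)} = \sqrt{-29215 + \left(0^{2} - -15\right)} = \sqrt{-29215 + \left(0 + 15\right)} = \sqrt{-29215 + 15} = \sqrt{-29200} = 20 i \sqrt{73}$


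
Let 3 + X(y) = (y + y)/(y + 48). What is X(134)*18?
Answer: -2502/91 ≈ -27.495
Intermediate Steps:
X(y) = -3 + 2*y/(48 + y) (X(y) = -3 + (y + y)/(y + 48) = -3 + (2*y)/(48 + y) = -3 + 2*y/(48 + y))
X(134)*18 = ((-144 - 1*134)/(48 + 134))*18 = ((-144 - 134)/182)*18 = ((1/182)*(-278))*18 = -139/91*18 = -2502/91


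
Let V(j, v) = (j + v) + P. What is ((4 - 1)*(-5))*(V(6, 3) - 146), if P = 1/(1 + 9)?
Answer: 4107/2 ≈ 2053.5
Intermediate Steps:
P = ⅒ (P = 1/10 = ⅒ ≈ 0.10000)
V(j, v) = ⅒ + j + v (V(j, v) = (j + v) + ⅒ = ⅒ + j + v)
((4 - 1)*(-5))*(V(6, 3) - 146) = ((4 - 1)*(-5))*((⅒ + 6 + 3) - 146) = (3*(-5))*(91/10 - 146) = -15*(-1369/10) = 4107/2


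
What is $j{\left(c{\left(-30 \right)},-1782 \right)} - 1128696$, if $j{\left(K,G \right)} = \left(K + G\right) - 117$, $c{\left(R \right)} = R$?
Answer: $-1130625$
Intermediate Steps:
$j{\left(K,G \right)} = -117 + G + K$ ($j{\left(K,G \right)} = \left(G + K\right) - 117 = -117 + G + K$)
$j{\left(c{\left(-30 \right)},-1782 \right)} - 1128696 = \left(-117 - 1782 - 30\right) - 1128696 = -1929 - 1128696 = -1130625$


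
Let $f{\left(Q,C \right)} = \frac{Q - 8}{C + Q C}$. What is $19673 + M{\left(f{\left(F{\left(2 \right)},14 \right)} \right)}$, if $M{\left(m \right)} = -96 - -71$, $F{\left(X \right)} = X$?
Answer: $19648$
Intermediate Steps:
$f{\left(Q,C \right)} = \frac{-8 + Q}{C + C Q}$
$M{\left(m \right)} = -25$ ($M{\left(m \right)} = -96 + 71 = -25$)
$19673 + M{\left(f{\left(F{\left(2 \right)},14 \right)} \right)} = 19673 - 25 = 19648$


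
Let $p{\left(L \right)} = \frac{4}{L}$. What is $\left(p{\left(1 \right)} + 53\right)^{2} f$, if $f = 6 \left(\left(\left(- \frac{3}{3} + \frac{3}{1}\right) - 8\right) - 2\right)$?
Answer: $-155952$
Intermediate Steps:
$f = -48$ ($f = 6 \left(\left(\left(\left(-3\right) \frac{1}{3} + 3 \cdot 1\right) - 8\right) - 2\right) = 6 \left(\left(\left(-1 + 3\right) - 8\right) - 2\right) = 6 \left(\left(2 - 8\right) - 2\right) = 6 \left(-6 - 2\right) = 6 \left(-8\right) = -48$)
$\left(p{\left(1 \right)} + 53\right)^{2} f = \left(\frac{4}{1} + 53\right)^{2} \left(-48\right) = \left(4 \cdot 1 + 53\right)^{2} \left(-48\right) = \left(4 + 53\right)^{2} \left(-48\right) = 57^{2} \left(-48\right) = 3249 \left(-48\right) = -155952$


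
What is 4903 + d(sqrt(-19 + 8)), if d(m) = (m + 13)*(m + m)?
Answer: 4881 + 26*I*sqrt(11) ≈ 4881.0 + 86.232*I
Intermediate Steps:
d(m) = 2*m*(13 + m) (d(m) = (13 + m)*(2*m) = 2*m*(13 + m))
4903 + d(sqrt(-19 + 8)) = 4903 + 2*sqrt(-19 + 8)*(13 + sqrt(-19 + 8)) = 4903 + 2*sqrt(-11)*(13 + sqrt(-11)) = 4903 + 2*(I*sqrt(11))*(13 + I*sqrt(11)) = 4903 + 2*I*sqrt(11)*(13 + I*sqrt(11))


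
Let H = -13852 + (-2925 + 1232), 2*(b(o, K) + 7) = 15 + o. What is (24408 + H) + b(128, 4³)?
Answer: 17855/2 ≈ 8927.5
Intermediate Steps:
b(o, K) = ½ + o/2 (b(o, K) = -7 + (15 + o)/2 = -7 + (15/2 + o/2) = ½ + o/2)
H = -15545 (H = -13852 - 1693 = -15545)
(24408 + H) + b(128, 4³) = (24408 - 15545) + (½ + (½)*128) = 8863 + (½ + 64) = 8863 + 129/2 = 17855/2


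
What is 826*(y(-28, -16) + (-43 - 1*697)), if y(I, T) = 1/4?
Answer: -1222067/2 ≈ -6.1103e+5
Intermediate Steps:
y(I, T) = ¼
826*(y(-28, -16) + (-43 - 1*697)) = 826*(¼ + (-43 - 1*697)) = 826*(¼ + (-43 - 697)) = 826*(¼ - 740) = 826*(-2959/4) = -1222067/2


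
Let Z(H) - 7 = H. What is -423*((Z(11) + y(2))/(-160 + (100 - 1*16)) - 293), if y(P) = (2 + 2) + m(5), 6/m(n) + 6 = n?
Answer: 2356533/19 ≈ 1.2403e+5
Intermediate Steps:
m(n) = 6/(-6 + n)
Z(H) = 7 + H
y(P) = -2 (y(P) = (2 + 2) + 6/(-6 + 5) = 4 + 6/(-1) = 4 + 6*(-1) = 4 - 6 = -2)
-423*((Z(11) + y(2))/(-160 + (100 - 1*16)) - 293) = -423*(((7 + 11) - 2)/(-160 + (100 - 1*16)) - 293) = -423*((18 - 2)/(-160 + (100 - 16)) - 293) = -423*(16/(-160 + 84) - 293) = -423*(16/(-76) - 293) = -423*(16*(-1/76) - 293) = -423*(-4/19 - 293) = -423*(-5571/19) = 2356533/19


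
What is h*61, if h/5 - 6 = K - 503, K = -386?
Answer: -269315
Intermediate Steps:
h = -4415 (h = 30 + 5*(-386 - 503) = 30 + 5*(-889) = 30 - 4445 = -4415)
h*61 = -4415*61 = -269315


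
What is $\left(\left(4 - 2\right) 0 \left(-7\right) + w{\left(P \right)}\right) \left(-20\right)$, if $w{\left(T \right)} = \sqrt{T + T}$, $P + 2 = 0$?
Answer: $- 40 i \approx - 40.0 i$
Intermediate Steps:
$P = -2$ ($P = -2 + 0 = -2$)
$w{\left(T \right)} = \sqrt{2} \sqrt{T}$ ($w{\left(T \right)} = \sqrt{2 T} = \sqrt{2} \sqrt{T}$)
$\left(\left(4 - 2\right) 0 \left(-7\right) + w{\left(P \right)}\right) \left(-20\right) = \left(\left(4 - 2\right) 0 \left(-7\right) + \sqrt{2} \sqrt{-2}\right) \left(-20\right) = \left(2 \cdot 0 \left(-7\right) + \sqrt{2} i \sqrt{2}\right) \left(-20\right) = \left(0 \left(-7\right) + 2 i\right) \left(-20\right) = \left(0 + 2 i\right) \left(-20\right) = 2 i \left(-20\right) = - 40 i$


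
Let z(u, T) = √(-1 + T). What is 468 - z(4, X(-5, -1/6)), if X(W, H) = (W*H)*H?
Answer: 468 - I*√41/6 ≈ 468.0 - 1.0672*I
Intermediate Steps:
X(W, H) = W*H² (X(W, H) = (H*W)*H = W*H²)
468 - z(4, X(-5, -1/6)) = 468 - √(-1 - 5*(-1/6)²) = 468 - √(-1 - 5*(-1*⅙)²) = 468 - √(-1 - 5*(-⅙)²) = 468 - √(-1 - 5*1/36) = 468 - √(-1 - 5/36) = 468 - √(-41/36) = 468 - I*√41/6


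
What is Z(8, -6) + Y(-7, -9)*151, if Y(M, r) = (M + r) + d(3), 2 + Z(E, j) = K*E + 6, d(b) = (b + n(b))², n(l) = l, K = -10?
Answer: 2944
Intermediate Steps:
d(b) = 4*b² (d(b) = (b + b)² = (2*b)² = 4*b²)
Z(E, j) = 4 - 10*E (Z(E, j) = -2 + (-10*E + 6) = -2 + (6 - 10*E) = 4 - 10*E)
Y(M, r) = 36 + M + r (Y(M, r) = (M + r) + 4*3² = (M + r) + 4*9 = (M + r) + 36 = 36 + M + r)
Z(8, -6) + Y(-7, -9)*151 = (4 - 10*8) + (36 - 7 - 9)*151 = (4 - 80) + 20*151 = -76 + 3020 = 2944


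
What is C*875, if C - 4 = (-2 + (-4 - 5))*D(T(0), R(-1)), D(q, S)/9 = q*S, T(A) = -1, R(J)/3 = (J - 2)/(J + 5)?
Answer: -765625/4 ≈ -1.9141e+5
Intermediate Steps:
R(J) = 3*(-2 + J)/(5 + J) (R(J) = 3*((J - 2)/(J + 5)) = 3*((-2 + J)/(5 + J)) = 3*(-2 + J)/(5 + J))
D(q, S) = 9*S*q (D(q, S) = 9*(q*S) = 9*(S*q) = 9*S*q)
C = -875/4 (C = 4 + (-2 + (-4 - 5))*(9*(3*(-2 - 1)/(5 - 1))*(-1)) = 4 + (-2 - 9)*(9*(3*(-3)/4)*(-1)) = 4 - 99*3*(¼)*(-3)*(-1) = 4 - 99*(-9)*(-1)/4 = 4 - 11*81/4 = 4 - 891/4 = -875/4 ≈ -218.75)
C*875 = -875/4*875 = -765625/4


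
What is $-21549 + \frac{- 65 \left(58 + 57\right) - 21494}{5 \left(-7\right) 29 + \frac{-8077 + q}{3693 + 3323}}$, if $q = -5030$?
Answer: $- \frac{153534796999}{7134347} \approx -21521.0$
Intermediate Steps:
$-21549 + \frac{- 65 \left(58 + 57\right) - 21494}{5 \left(-7\right) 29 + \frac{-8077 + q}{3693 + 3323}} = -21549 + \frac{- 65 \left(58 + 57\right) - 21494}{5 \left(-7\right) 29 + \frac{-8077 - 5030}{3693 + 3323}} = -21549 + \frac{\left(-65\right) 115 - 21494}{\left(-35\right) 29 - \frac{13107}{7016}} = -21549 + \frac{-7475 - 21494}{-1015 - \frac{13107}{7016}} = -21549 - \frac{28969}{-1015 - \frac{13107}{7016}} = -21549 - \frac{28969}{- \frac{7134347}{7016}} = -21549 - - \frac{203246504}{7134347} = -21549 + \frac{203246504}{7134347} = - \frac{153534796999}{7134347}$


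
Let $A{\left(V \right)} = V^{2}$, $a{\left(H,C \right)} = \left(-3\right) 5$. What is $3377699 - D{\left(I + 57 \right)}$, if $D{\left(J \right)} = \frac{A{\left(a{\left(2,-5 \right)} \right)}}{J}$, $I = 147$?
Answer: $\frac{229683457}{68} \approx 3.3777 \cdot 10^{6}$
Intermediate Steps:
$a{\left(H,C \right)} = -15$
$D{\left(J \right)} = \frac{225}{J}$ ($D{\left(J \right)} = \frac{\left(-15\right)^{2}}{J} = \frac{225}{J}$)
$3377699 - D{\left(I + 57 \right)} = 3377699 - \frac{225}{147 + 57} = 3377699 - \frac{225}{204} = 3377699 - 225 \cdot \frac{1}{204} = 3377699 - \frac{75}{68} = \frac{229683457}{68}$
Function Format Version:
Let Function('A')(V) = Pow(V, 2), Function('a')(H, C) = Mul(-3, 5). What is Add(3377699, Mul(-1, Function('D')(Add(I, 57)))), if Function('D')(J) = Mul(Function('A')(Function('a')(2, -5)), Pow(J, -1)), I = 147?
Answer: Rational(229683457, 68) ≈ 3.3777e+6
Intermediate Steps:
Function('a')(H, C) = -15
Function('D')(J) = Mul(225, Pow(J, -1)) (Function('D')(J) = Mul(Pow(-15, 2), Pow(J, -1)) = Mul(225, Pow(J, -1)))
Add(3377699, Mul(-1, Function('D')(Add(I, 57)))) = Add(3377699, Mul(-1, Mul(225, Pow(Add(147, 57), -1)))) = Add(3377699, Mul(-1, Mul(225, Pow(204, -1)))) = Add(3377699, Mul(-1, Mul(225, Rational(1, 204)))) = Add(3377699, Mul(-1, Rational(75, 68))) = Add(3377699, Rational(-75, 68)) = Rational(229683457, 68)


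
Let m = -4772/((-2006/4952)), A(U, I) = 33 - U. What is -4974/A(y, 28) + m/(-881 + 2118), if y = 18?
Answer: -1998021478/6203555 ≈ -322.08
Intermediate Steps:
m = 11815472/1003 (m = -4772/((-2006*1/4952)) = -4772/(-1003/2476) = -4772*(-2476/1003) = 11815472/1003 ≈ 11780.)
-4974/A(y, 28) + m/(-881 + 2118) = -4974/(33 - 1*18) + 11815472/(1003*(-881 + 2118)) = -4974/(33 - 18) + (11815472/1003)/1237 = -4974/15 + (11815472/1003)*(1/1237) = -4974*1/15 + 11815472/1240711 = -1658/5 + 11815472/1240711 = -1998021478/6203555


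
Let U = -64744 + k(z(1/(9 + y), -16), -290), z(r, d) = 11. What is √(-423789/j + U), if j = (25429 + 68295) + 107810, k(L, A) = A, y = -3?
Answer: I*√293500367271070/67178 ≈ 255.02*I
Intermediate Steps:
j = 201534 (j = 93724 + 107810 = 201534)
U = -65034 (U = -64744 - 290 = -65034)
√(-423789/j + U) = √(-423789/201534 - 65034) = √(-423789*1/201534 - 65034) = √(-141263/67178 - 65034) = √(-4368995315/67178) = I*√293500367271070/67178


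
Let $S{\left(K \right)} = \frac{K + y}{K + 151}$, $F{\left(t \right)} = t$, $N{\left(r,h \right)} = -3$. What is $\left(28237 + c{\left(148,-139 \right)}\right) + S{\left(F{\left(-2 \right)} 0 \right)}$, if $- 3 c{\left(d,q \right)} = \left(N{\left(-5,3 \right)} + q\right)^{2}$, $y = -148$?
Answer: $\frac{9746153}{453} \approx 21515.0$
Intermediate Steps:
$c{\left(d,q \right)} = - \frac{\left(-3 + q\right)^{2}}{3}$
$S{\left(K \right)} = \frac{-148 + K}{151 + K}$ ($S{\left(K \right)} = \frac{K - 148}{K + 151} = \frac{-148 + K}{151 + K}$)
$\left(28237 + c{\left(148,-139 \right)}\right) + S{\left(F{\left(-2 \right)} 0 \right)} = \left(28237 - \frac{\left(-3 - 139\right)^{2}}{3}\right) + \frac{-148 - 0}{151 - 0} = \left(28237 - \frac{\left(-142\right)^{2}}{3}\right) + \frac{-148 + 0}{151 + 0} = \left(28237 - \frac{20164}{3}\right) + \frac{1}{151} \left(-148\right) = \frac{64547}{3} - \frac{148}{151} = \frac{9746153}{453}$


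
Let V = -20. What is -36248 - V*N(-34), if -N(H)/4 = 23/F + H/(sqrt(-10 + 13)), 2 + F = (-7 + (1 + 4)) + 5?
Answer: -38088 + 2720*sqrt(3)/3 ≈ -36518.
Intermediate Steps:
F = 1 (F = -2 + ((-7 + (1 + 4)) + 5) = -2 + ((-7 + 5) + 5) = -2 + (-2 + 5) = -2 + 3 = 1)
N(H) = -92 - 4*H*sqrt(3)/3 (N(H) = -4*(23/1 + H/(sqrt(-10 + 13))) = -4*(23*1 + H/(sqrt(3))) = -4*(23 + H*(sqrt(3)/3)) = -4*(23 + H*sqrt(3)/3) = -92 - 4*H*sqrt(3)/3)
-36248 - V*N(-34) = -36248 - (-20)*(-92 - 4/3*(-34)*sqrt(3)) = -36248 - (-20)*(-92 + 136*sqrt(3)/3) = -36248 - (1840 - 2720*sqrt(3)/3) = -36248 + (-1840 + 2720*sqrt(3)/3) = -38088 + 2720*sqrt(3)/3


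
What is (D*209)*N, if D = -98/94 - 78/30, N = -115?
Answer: 4114792/47 ≈ 87549.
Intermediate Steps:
D = -856/235 (D = -98*1/94 - 78*1/30 = -49/47 - 13/5 = -856/235 ≈ -3.6426)
(D*209)*N = -856/235*209*(-115) = -178904/235*(-115) = 4114792/47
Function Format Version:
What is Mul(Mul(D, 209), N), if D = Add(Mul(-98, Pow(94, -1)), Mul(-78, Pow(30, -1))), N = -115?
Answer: Rational(4114792, 47) ≈ 87549.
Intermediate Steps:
D = Rational(-856, 235) (D = Add(Mul(-98, Rational(1, 94)), Mul(-78, Rational(1, 30))) = Add(Rational(-49, 47), Rational(-13, 5)) = Rational(-856, 235) ≈ -3.6426)
Mul(Mul(D, 209), N) = Mul(Mul(Rational(-856, 235), 209), -115) = Mul(Rational(-178904, 235), -115) = Rational(4114792, 47)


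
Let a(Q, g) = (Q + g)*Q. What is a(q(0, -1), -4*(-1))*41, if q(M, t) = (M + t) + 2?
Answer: 205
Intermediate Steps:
q(M, t) = 2 + M + t
a(Q, g) = Q*(Q + g)
a(q(0, -1), -4*(-1))*41 = ((2 + 0 - 1)*((2 + 0 - 1) - 4*(-1)))*41 = (1*(1 + 4))*41 = (1*5)*41 = 5*41 = 205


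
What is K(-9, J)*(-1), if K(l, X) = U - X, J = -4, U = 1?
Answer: -5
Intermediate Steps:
K(l, X) = 1 - X
K(-9, J)*(-1) = (1 - 1*(-4))*(-1) = (1 + 4)*(-1) = 5*(-1) = -5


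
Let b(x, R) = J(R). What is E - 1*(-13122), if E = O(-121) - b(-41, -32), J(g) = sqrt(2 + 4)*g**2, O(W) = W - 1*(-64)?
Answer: 13065 - 1024*sqrt(6) ≈ 10557.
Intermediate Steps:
O(W) = 64 + W (O(W) = W + 64 = 64 + W)
J(g) = sqrt(6)*g**2
b(x, R) = sqrt(6)*R**2
E = -57 - 1024*sqrt(6) (E = (64 - 121) - sqrt(6)*(-32)**2 = -57 - sqrt(6)*1024 = -57 - 1024*sqrt(6) ≈ -2565.3)
E - 1*(-13122) = (-57 - 1024*sqrt(6)) - 1*(-13122) = (-57 - 1024*sqrt(6)) + 13122 = 13065 - 1024*sqrt(6)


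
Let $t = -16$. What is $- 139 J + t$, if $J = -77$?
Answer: $10687$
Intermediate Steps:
$- 139 J + t = \left(-139\right) \left(-77\right) - 16 = 10703 - 16 = 10687$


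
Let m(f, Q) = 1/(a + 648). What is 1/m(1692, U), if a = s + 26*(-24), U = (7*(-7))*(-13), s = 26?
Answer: 50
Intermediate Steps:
U = 637 (U = -49*(-13) = 637)
a = -598 (a = 26 + 26*(-24) = 26 - 624 = -598)
m(f, Q) = 1/50 (m(f, Q) = 1/(-598 + 648) = 1/50)
1/m(1692, U) = 1/(1/50) = 50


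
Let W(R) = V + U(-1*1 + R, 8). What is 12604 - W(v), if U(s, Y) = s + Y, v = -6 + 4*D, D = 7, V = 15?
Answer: 12560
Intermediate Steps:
v = 22 (v = -6 + 4*7 = -6 + 28 = 22)
U(s, Y) = Y + s
W(R) = 22 + R (W(R) = 15 + (8 + (-1*1 + R)) = 15 + (8 + (-1 + R)) = 15 + (7 + R) = 22 + R)
12604 - W(v) = 12604 - (22 + 22) = 12604 - 1*44 = 12604 - 44 = 12560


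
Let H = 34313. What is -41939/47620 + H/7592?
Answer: 328896043/90382760 ≈ 3.6389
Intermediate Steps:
-41939/47620 + H/7592 = -41939/47620 + 34313/7592 = 328896043/90382760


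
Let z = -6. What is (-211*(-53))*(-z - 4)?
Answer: 22366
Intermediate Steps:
(-211*(-53))*(-z - 4) = (-211*(-53))*(-1*(-6) - 4) = 11183*(6 - 4) = 11183*2 = 22366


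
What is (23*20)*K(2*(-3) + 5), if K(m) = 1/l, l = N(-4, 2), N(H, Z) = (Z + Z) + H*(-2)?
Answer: 115/3 ≈ 38.333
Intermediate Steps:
N(H, Z) = -2*H + 2*Z (N(H, Z) = 2*Z - 2*H = -2*H + 2*Z)
l = 12 (l = -2*(-4) + 2*2 = 8 + 4 = 12)
K(m) = 1/12
(23*20)*K(2*(-3) + 5) = (23*20)*(1/12) = 460*(1/12) = 115/3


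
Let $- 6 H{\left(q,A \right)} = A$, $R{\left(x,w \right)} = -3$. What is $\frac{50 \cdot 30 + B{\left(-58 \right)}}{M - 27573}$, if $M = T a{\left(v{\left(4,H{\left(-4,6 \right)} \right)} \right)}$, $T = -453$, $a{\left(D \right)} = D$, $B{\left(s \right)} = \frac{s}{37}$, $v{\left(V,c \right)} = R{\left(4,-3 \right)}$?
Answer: $- \frac{27721}{484959} \approx -0.057162$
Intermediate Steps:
$H{\left(q,A \right)} = - \frac{A}{6}$
$v{\left(V,c \right)} = -3$
$B{\left(s \right)} = \frac{s}{37}$ ($B{\left(s \right)} = s \frac{1}{37} = \frac{s}{37}$)
$M = 1359$ ($M = \left(-453\right) \left(-3\right) = 1359$)
$\frac{50 \cdot 30 + B{\left(-58 \right)}}{M - 27573} = \frac{50 \cdot 30 + \frac{1}{37} \left(-58\right)}{1359 - 27573} = \frac{1500 - \frac{58}{37}}{-26214} = \frac{55442}{37} \left(- \frac{1}{26214}\right) = - \frac{27721}{484959}$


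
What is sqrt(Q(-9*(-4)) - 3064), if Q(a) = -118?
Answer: I*sqrt(3182) ≈ 56.409*I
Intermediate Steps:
sqrt(Q(-9*(-4)) - 3064) = sqrt(-118 - 3064) = sqrt(-3182) = I*sqrt(3182)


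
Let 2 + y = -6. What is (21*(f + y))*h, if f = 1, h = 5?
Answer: -735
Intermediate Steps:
y = -8 (y = -2 - 6 = -8)
(21*(f + y))*h = (21*(1 - 8))*5 = (21*(-7))*5 = -147*5 = -735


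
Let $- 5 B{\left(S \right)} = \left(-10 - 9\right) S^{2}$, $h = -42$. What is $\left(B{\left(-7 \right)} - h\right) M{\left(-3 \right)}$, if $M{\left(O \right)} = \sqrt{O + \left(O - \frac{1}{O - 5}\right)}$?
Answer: $\frac{1141 i \sqrt{94}}{20} \approx 553.12 i$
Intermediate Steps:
$M{\left(O \right)} = \sqrt{- \frac{1}{-5 + O} + 2 O}$ ($M{\left(O \right)} = \sqrt{O + \left(O - \frac{1}{-5 + O}\right)} = \sqrt{- \frac{1}{-5 + O} + 2 O}$)
$B{\left(S \right)} = \frac{19 S^{2}}{5}$ ($B{\left(S \right)} = - \frac{\left(-10 - 9\right) S^{2}}{5} = - \frac{\left(-19\right) S^{2}}{5} = \frac{19 S^{2}}{5}$)
$\left(B{\left(-7 \right)} - h\right) M{\left(-3 \right)} = \left(\frac{19 \left(-7\right)^{2}}{5} - -42\right) \sqrt{\frac{-1 + 2 \left(-3\right) \left(-5 - 3\right)}{-5 - 3}} = \left(\frac{19}{5} \cdot 49 + 42\right) \sqrt{\frac{-1 + 2 \left(-3\right) \left(-8\right)}{-8}} = \left(\frac{931}{5} + 42\right) \sqrt{- \frac{-1 + 48}{8}} = \frac{1141 \sqrt{\left(- \frac{1}{8}\right) 47}}{5} = \frac{1141 \sqrt{- \frac{47}{8}}}{5} = \frac{1141 \frac{i \sqrt{94}}{4}}{5} = \frac{1141 i \sqrt{94}}{20}$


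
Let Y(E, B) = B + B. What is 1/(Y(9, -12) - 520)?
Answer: -1/544 ≈ -0.0018382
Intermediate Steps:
Y(E, B) = 2*B
1/(Y(9, -12) - 520) = 1/(2*(-12) - 520) = 1/(-24 - 520) = 1/(-544) = -1/544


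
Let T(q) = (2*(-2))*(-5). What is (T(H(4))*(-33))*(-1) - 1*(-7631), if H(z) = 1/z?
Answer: 8291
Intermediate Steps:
T(q) = 20 (T(q) = -4*(-5) = 20)
(T(H(4))*(-33))*(-1) - 1*(-7631) = (20*(-33))*(-1) - 1*(-7631) = -660*(-1) + 7631 = 660 + 7631 = 8291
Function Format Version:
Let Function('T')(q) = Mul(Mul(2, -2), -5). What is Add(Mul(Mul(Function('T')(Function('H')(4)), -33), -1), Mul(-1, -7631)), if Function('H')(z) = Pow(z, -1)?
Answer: 8291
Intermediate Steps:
Function('T')(q) = 20 (Function('T')(q) = Mul(-4, -5) = 20)
Add(Mul(Mul(Function('T')(Function('H')(4)), -33), -1), Mul(-1, -7631)) = Add(Mul(Mul(20, -33), -1), Mul(-1, -7631)) = Add(Mul(-660, -1), 7631) = Add(660, 7631) = 8291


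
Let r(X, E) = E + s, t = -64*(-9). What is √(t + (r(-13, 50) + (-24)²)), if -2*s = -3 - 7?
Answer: √1207 ≈ 34.742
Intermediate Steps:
t = 576
s = 5 (s = -(-3 - 7)/2 = -½*(-10) = 5)
r(X, E) = 5 + E (r(X, E) = E + 5 = 5 + E)
√(t + (r(-13, 50) + (-24)²)) = √(576 + ((5 + 50) + (-24)²)) = √(576 + (55 + 576)) = √(576 + 631) = √1207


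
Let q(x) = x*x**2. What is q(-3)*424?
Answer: -11448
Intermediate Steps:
q(x) = x**3
q(-3)*424 = (-3)**3*424 = -27*424 = -11448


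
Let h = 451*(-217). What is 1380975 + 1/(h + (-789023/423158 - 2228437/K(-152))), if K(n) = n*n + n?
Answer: 656982939463294723117/475738474243307 ≈ 1.3810e+6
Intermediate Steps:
h = -97867
K(n) = n + n² (K(n) = n² + n = n + n²)
1380975 + 1/(h + (-789023/423158 - 2228437/K(-152))) = 1380975 + 1/(-97867 + (-789023/423158 - 2228437*(-1/(152*(1 - 152))))) = 1380975 + 1/(-97867 + (-789023*1/423158 - 2228437/((-152*(-151))))) = 1380975 + 1/(-97867 + (-789023/423158 - 2228437/22952)) = 1380975 + 1/(-97867 - 480545299971/4856161208) = 1380975 + 1/(-475738474243307/4856161208) = 1380975 - 4856161208/475738474243307 = 656982939463294723117/475738474243307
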